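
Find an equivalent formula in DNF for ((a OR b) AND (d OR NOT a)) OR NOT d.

(a AND d) OR (b AND d) OR (b AND NOT a) OR NOT d

((a OR b) AND (d OR NOT a)) OR NOT d
= (a AND d) OR (a AND NOT a) OR (b AND d) OR (b AND NOT a) OR NOT d   — distribute AND over OR
= (a AND d) OR (b AND d) OR (b AND NOT a) OR NOT d   — simplify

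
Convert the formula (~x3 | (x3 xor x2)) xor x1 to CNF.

(~x3 | ~x2 | x1) & (x3 | ~x1) & (~x3 | x2 | ~x1)

(~x3 | (x3 xor x2)) xor x1
≡ (~x3 | (x3 xor x2) | x1) & ~((~x3 | (x3 xor x2)) & x1)   [expand xor]
≡ (~x3 | ((x3 | x2) & ~(x3 & x2)) | x1) & ~((~x3 | (x3 xor x2)) & x1)   [expand xor]
≡ (~x3 | ((x3 | x2) & ~(x3 & x2)) | x1) & ~((~x3 | ((x3 | x2) & ~(x3 & x2))) & x1)   [expand xor]
≡ (~x3 | ((x3 | x2) & (~x3 | ~x2)) | x1) & ~((~x3 | ((x3 | x2) & ~(x3 & x2))) & x1)   [De Morgan]
≡ (~x3 | ((x3 | x2) & (~x3 | ~x2)) | x1) & (~(~x3 | ((x3 | x2) & ~(x3 & x2))) | ~x1)   [De Morgan]
≡ (~x3 | ((x3 | x2) & (~x3 | ~x2)) | x1) & ((~~x3 & ~((x3 | x2) & ~(x3 & x2))) | ~x1)   [De Morgan]
≡ (~x3 | ((x3 | x2) & (~x3 | ~x2)) | x1) & ((x3 & ~((x3 | x2) & ~(x3 & x2))) | ~x1)   [double negation]
≡ (~x3 | ((x3 | x2) & (~x3 | ~x2)) | x1) & ((x3 & (~(x3 | x2) | ~~(x3 & x2))) | ~x1)   [De Morgan]
≡ (~x3 | ((x3 | x2) & (~x3 | ~x2)) | x1) & ((x3 & ((~x3 & ~x2) | ~~(x3 & x2))) | ~x1)   [De Morgan]
≡ (~x3 | ((x3 | x2) & (~x3 | ~x2)) | x1) & ((x3 & ((~x3 & ~x2) | (x3 & x2))) | ~x1)   [double negation]
≡ (~x3 | x3 | x2 | x1) & (~x3 | ~x3 | ~x2 | x1) & (x3 | ~x1) & (~x3 | x3 | ~x1) & (~x3 | x2 | ~x1) & (~x2 | x3 | ~x1) & (~x2 | x2 | ~x1)   [distribute | over &]
≡ (~x3 | ~x2 | x1) & (x3 | ~x1) & (~x3 | x2 | ~x1)   [simplify]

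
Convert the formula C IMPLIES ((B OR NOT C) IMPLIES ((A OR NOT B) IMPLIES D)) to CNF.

NOT C OR NOT B OR NOT A OR D

C IMPLIES ((B OR NOT C) IMPLIES ((A OR NOT B) IMPLIES D))
≡ NOT C OR ((B OR NOT C) IMPLIES ((A OR NOT B) IMPLIES D))
≡ NOT C OR NOT (B OR NOT C) OR ((A OR NOT B) IMPLIES D)
≡ NOT C OR NOT (B OR NOT C) OR NOT (A OR NOT B) OR D
≡ NOT C OR (NOT B AND NOT NOT C) OR NOT (A OR NOT B) OR D
≡ NOT C OR (NOT B AND C) OR NOT (A OR NOT B) OR D
≡ NOT C OR (NOT B AND C) OR (NOT A AND NOT NOT B) OR D
≡ NOT C OR (NOT B AND C) OR (NOT A AND B) OR D
≡ (NOT C OR NOT B OR NOT A OR D) AND (NOT C OR NOT B OR B OR D) AND (NOT C OR C OR NOT A OR D) AND (NOT C OR C OR B OR D)
≡ NOT C OR NOT B OR NOT A OR D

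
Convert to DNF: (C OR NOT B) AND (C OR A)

(C OR NOT B) AND (C OR A)
= (C AND C) OR (C AND A) OR (NOT B AND C) OR (NOT B AND A)   — distribute AND over OR
= C OR (NOT B AND A)   — simplify

C OR (NOT B AND A)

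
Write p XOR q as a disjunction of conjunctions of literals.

p XOR q
= (p AND NOT q) OR (NOT p AND q)

(p AND NOT q) OR (NOT p AND q)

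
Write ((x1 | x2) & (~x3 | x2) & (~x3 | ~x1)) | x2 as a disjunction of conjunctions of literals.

((x1 | x2) & (~x3 | x2) & (~x3 | ~x1)) | x2
= (x1 & ~x3 & ~x3) | (x1 & ~x3 & ~x1) | (x1 & x2 & ~x3) | (x1 & x2 & ~x1) | (x2 & ~x3 & ~x3) | (x2 & ~x3 & ~x1) | (x2 & x2 & ~x3) | (x2 & x2 & ~x1) | x2   (distribute & over |)
= (x1 & ~x3) | x2   (simplify)

(x1 & ~x3) | x2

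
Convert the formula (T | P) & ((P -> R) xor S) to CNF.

(T | P) & ((P -> R) xor S)
≡ (T | P) & ((P -> R) | S) & ~((P -> R) & S)   [expand xor]
≡ (T | P) & (~P | R | S) & ~((P -> R) & S)   [eliminate ->]
≡ (T | P) & (~P | R | S) & ~((~P | R) & S)   [eliminate ->]
≡ (T | P) & (~P | R | S) & (~(~P | R) | ~S)   [De Morgan]
≡ (T | P) & (~P | R | S) & ((~~P & ~R) | ~S)   [De Morgan]
≡ (T | P) & (~P | R | S) & ((P & ~R) | ~S)   [double negation]
≡ (T | P) & (~P | R | S) & (P | ~S) & (~R | ~S)   [distribute | over &]

(T | P) & (~P | R | S) & (P | ~S) & (~R | ~S)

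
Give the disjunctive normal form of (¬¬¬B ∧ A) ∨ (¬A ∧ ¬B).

(¬¬¬B ∧ A) ∨ (¬A ∧ ¬B)
≡ (¬B ∧ A) ∨ (¬A ∧ ¬B)   [double negation]

(¬B ∧ A) ∨ (¬A ∧ ¬B)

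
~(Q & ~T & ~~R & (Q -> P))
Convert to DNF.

~Q | T | ~R | (Q & ~P)

~(Q & ~T & ~~R & (Q -> P))
⇔ ~(Q & ~T & ~~R & (~Q | P))
⇔ ~Q | ~~T | ~~~R | ~(~Q | P)
⇔ ~Q | T | ~~~R | ~(~Q | P)
⇔ ~Q | T | ~R | ~(~Q | P)
⇔ ~Q | T | ~R | (~~Q & ~P)
⇔ ~Q | T | ~R | (Q & ~P)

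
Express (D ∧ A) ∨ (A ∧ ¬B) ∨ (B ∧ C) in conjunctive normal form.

(D ∧ A) ∨ (A ∧ ¬B) ∨ (B ∧ C)
≡ (D ∨ A ∨ B) ∧ (D ∨ A ∨ C) ∧ (D ∨ ¬B ∨ B) ∧ (D ∨ ¬B ∨ C) ∧ (A ∨ A ∨ B) ∧ (A ∨ A ∨ C) ∧ (A ∨ ¬B ∨ B) ∧ (A ∨ ¬B ∨ C)   (distribute ∨ over ∧)
≡ (D ∨ ¬B ∨ C) ∧ (A ∨ B) ∧ (A ∨ C)   (simplify)

(D ∨ ¬B ∨ C) ∧ (A ∨ B) ∧ (A ∨ C)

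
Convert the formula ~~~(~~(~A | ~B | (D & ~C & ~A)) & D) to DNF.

~~~(~~(~A | ~B | (D & ~C & ~A)) & D)
⇔ ~(~~(~A | ~B | (D & ~C & ~A)) & D)   (double negation)
⇔ ~~~(~A | ~B | (D & ~C & ~A)) | ~D   (De Morgan)
⇔ ~(~A | ~B | (D & ~C & ~A)) | ~D   (double negation)
⇔ (~~A & ~~B & ~(D & ~C & ~A)) | ~D   (De Morgan)
⇔ (A & ~~B & ~(D & ~C & ~A)) | ~D   (double negation)
⇔ (A & B & ~(D & ~C & ~A)) | ~D   (double negation)
⇔ (A & B & (~D | ~~C | ~~A)) | ~D   (De Morgan)
⇔ (A & B & (~D | C | ~~A)) | ~D   (double negation)
⇔ (A & B & (~D | C | A)) | ~D   (double negation)
⇔ (A & B & ~D) | (A & B & C) | (A & B & A) | ~D   (distribute & over |)
⇔ (A & B) | ~D   (simplify)

(A & B) | ~D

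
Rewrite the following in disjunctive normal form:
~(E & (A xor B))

~(E & (A xor B))
≡ ~(E & ((A & ~B) | (~A & B)))   [expand xor]
≡ ~E | ~((A & ~B) | (~A & B))   [De Morgan]
≡ ~E | (~(A & ~B) & ~(~A & B))   [De Morgan]
≡ ~E | ((~A | ~~B) & ~(~A & B))   [De Morgan]
≡ ~E | ((~A | B) & ~(~A & B))   [double negation]
≡ ~E | ((~A | B) & (~~A | ~B))   [De Morgan]
≡ ~E | ((~A | B) & (A | ~B))   [double negation]
≡ ~E | (~A & A) | (~A & ~B) | (B & A) | (B & ~B)   [distribute & over |]
≡ ~E | (~A & ~B) | (B & A)   [simplify]

~E | (~A & ~B) | (B & A)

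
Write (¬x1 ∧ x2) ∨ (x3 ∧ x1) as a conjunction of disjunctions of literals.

(¬x1 ∧ x2) ∨ (x3 ∧ x1)
≡ (¬x1 ∨ x3) ∧ (¬x1 ∨ x1) ∧ (x2 ∨ x3) ∧ (x2 ∨ x1)   [distribute ∨ over ∧]
≡ (¬x1 ∨ x3) ∧ (x2 ∨ x3) ∧ (x2 ∨ x1)   [simplify]

(¬x1 ∨ x3) ∧ (x2 ∨ x3) ∧ (x2 ∨ x1)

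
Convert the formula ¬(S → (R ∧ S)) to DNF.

S ∧ ¬R

¬(S → (R ∧ S))
≡ ¬(¬S ∨ (R ∧ S))   [eliminate →]
≡ ¬¬S ∧ ¬(R ∧ S)   [De Morgan]
≡ S ∧ ¬(R ∧ S)   [double negation]
≡ S ∧ (¬R ∨ ¬S)   [De Morgan]
≡ (S ∧ ¬R) ∨ (S ∧ ¬S)   [distribute ∧ over ∨]
≡ S ∧ ¬R   [simplify]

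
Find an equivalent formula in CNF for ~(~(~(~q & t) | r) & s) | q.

q | ~t | r | ~s

~(~(~(~q & t) | r) & s) | q
⇔ ~~(~(~q & t) | r) | ~s | q   [De Morgan]
⇔ ~(~q & t) | r | ~s | q   [double negation]
⇔ ~~q | ~t | r | ~s | q   [De Morgan]
⇔ q | ~t | r | ~s | q   [double negation]
⇔ q | ~t | r | ~s   [simplify]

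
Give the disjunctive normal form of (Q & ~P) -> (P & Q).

(Q & ~P) -> (P & Q)
≡ ~(Q & ~P) | (P & Q)   — eliminate ->
≡ ~Q | ~~P | (P & Q)   — De Morgan
≡ ~Q | P | (P & Q)   — double negation
≡ ~Q | P   — simplify

~Q | P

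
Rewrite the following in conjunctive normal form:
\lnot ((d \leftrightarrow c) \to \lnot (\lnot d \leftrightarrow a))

(\lnot d \lor c) \land (\lnot c \lor d) \land (d \lor a) \land (\lnot a \lor \lnot d)

\lnot ((d \leftrightarrow c) \to \lnot (\lnot d \leftrightarrow a))
≡ \lnot (\lnot (d \leftrightarrow c) \lor \lnot (\lnot d \leftrightarrow a))   [eliminate \to]
≡ \lnot (\lnot ((d \to c) \land (c \to d)) \lor \lnot (\lnot d \leftrightarrow a))   [eliminate \leftrightarrow]
≡ \lnot (\lnot ((\lnot d \lor c) \land (c \to d)) \lor \lnot (\lnot d \leftrightarrow a))   [eliminate \to]
≡ \lnot (\lnot ((\lnot d \lor c) \land (\lnot c \lor d)) \lor \lnot (\lnot d \leftrightarrow a))   [eliminate \to]
≡ \lnot (\lnot ((\lnot d \lor c) \land (\lnot c \lor d)) \lor \lnot ((\lnot d \to a) \land (a \to \lnot d)))   [eliminate \leftrightarrow]
≡ \lnot (\lnot ((\lnot d \lor c) \land (\lnot c \lor d)) \lor \lnot ((\lnot \lnot d \lor a) \land (a \to \lnot d)))   [eliminate \to]
≡ \lnot (\lnot ((\lnot d \lor c) \land (\lnot c \lor d)) \lor \lnot ((\lnot \lnot d \lor a) \land (\lnot a \lor \lnot d)))   [eliminate \to]
≡ \lnot \lnot ((\lnot d \lor c) \land (\lnot c \lor d)) \land \lnot \lnot ((\lnot \lnot d \lor a) \land (\lnot a \lor \lnot d))   [De Morgan]
≡ (\lnot d \lor c) \land (\lnot c \lor d) \land \lnot \lnot ((\lnot \lnot d \lor a) \land (\lnot a \lor \lnot d))   [double negation]
≡ (\lnot d \lor c) \land (\lnot c \lor d) \land (\lnot \lnot d \lor a) \land (\lnot a \lor \lnot d)   [double negation]
≡ (\lnot d \lor c) \land (\lnot c \lor d) \land (d \lor a) \land (\lnot a \lor \lnot d)   [double negation]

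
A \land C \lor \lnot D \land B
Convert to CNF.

A \land C \lor \lnot D \land B
= (A \lor \lnot D) \land (A \lor B) \land (C \lor \lnot D) \land (C \lor B)   [distribute \lor over \land]

(A \lor \lnot D) \land (A \lor B) \land (C \lor \lnot D) \land (C \lor B)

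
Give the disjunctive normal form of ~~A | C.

~~A | C
⇔ A | C   [double negation]

A | C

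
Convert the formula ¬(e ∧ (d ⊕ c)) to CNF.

(¬e ∨ ¬d ∨ c) ∧ (¬e ∨ ¬c ∨ d)

¬(e ∧ (d ⊕ c))
≡ ¬(e ∧ (d ∨ c) ∧ ¬(d ∧ c))   — expand ⊕
≡ ¬e ∨ ¬(d ∨ c) ∨ ¬¬(d ∧ c)   — De Morgan
≡ ¬e ∨ (¬d ∧ ¬c) ∨ ¬¬(d ∧ c)   — De Morgan
≡ ¬e ∨ (¬d ∧ ¬c) ∨ (d ∧ c)   — double negation
≡ (¬e ∨ ¬d ∨ d) ∧ (¬e ∨ ¬d ∨ c) ∧ (¬e ∨ ¬c ∨ d) ∧ (¬e ∨ ¬c ∨ c)   — distribute ∨ over ∧
≡ (¬e ∨ ¬d ∨ c) ∧ (¬e ∨ ¬c ∨ d)   — simplify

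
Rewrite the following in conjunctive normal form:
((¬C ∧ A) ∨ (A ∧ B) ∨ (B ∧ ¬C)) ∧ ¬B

((¬C ∧ A) ∨ (A ∧ B) ∨ (B ∧ ¬C)) ∧ ¬B
≡ (¬C ∨ A ∨ B) ∧ (¬C ∨ A ∨ ¬C) ∧ (¬C ∨ B ∨ B) ∧ (¬C ∨ B ∨ ¬C) ∧ (A ∨ A ∨ B) ∧ (A ∨ A ∨ ¬C) ∧ (A ∨ B ∨ B) ∧ (A ∨ B ∨ ¬C) ∧ ¬B   — distribute ∨ over ∧
≡ (¬C ∨ A) ∧ (¬C ∨ B) ∧ (A ∨ B) ∧ ¬B   — simplify

(¬C ∨ A) ∧ (¬C ∨ B) ∧ (A ∨ B) ∧ ¬B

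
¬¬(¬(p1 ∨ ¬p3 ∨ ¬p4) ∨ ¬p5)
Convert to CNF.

¬¬(¬(p1 ∨ ¬p3 ∨ ¬p4) ∨ ¬p5)
⇔ ¬(p1 ∨ ¬p3 ∨ ¬p4) ∨ ¬p5   [double negation]
⇔ (¬p1 ∧ ¬¬p3 ∧ ¬¬p4) ∨ ¬p5   [De Morgan]
⇔ (¬p1 ∧ p3 ∧ ¬¬p4) ∨ ¬p5   [double negation]
⇔ (¬p1 ∧ p3 ∧ p4) ∨ ¬p5   [double negation]
⇔ (¬p1 ∨ ¬p5) ∧ (p3 ∨ ¬p5) ∧ (p4 ∨ ¬p5)   [distribute ∨ over ∧]

(¬p1 ∨ ¬p5) ∧ (p3 ∨ ¬p5) ∧ (p4 ∨ ¬p5)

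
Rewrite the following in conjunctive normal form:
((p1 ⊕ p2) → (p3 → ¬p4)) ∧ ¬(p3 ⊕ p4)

((p1 ⊕ p2) → (p3 → ¬p4)) ∧ ¬(p3 ⊕ p4)
⇔ (¬(p1 ⊕ p2) ∨ (p3 → ¬p4)) ∧ ¬(p3 ⊕ p4)   [eliminate →]
⇔ (¬((p1 ∨ p2) ∧ ¬(p1 ∧ p2)) ∨ (p3 → ¬p4)) ∧ ¬(p3 ⊕ p4)   [expand ⊕]
⇔ (¬((p1 ∨ p2) ∧ ¬(p1 ∧ p2)) ∨ ¬p3 ∨ ¬p4) ∧ ¬(p3 ⊕ p4)   [eliminate →]
⇔ (¬((p1 ∨ p2) ∧ ¬(p1 ∧ p2)) ∨ ¬p3 ∨ ¬p4) ∧ ¬((p3 ∨ p4) ∧ ¬(p3 ∧ p4))   [expand ⊕]
⇔ (¬(p1 ∨ p2) ∨ ¬¬(p1 ∧ p2) ∨ ¬p3 ∨ ¬p4) ∧ ¬((p3 ∨ p4) ∧ ¬(p3 ∧ p4))   [De Morgan]
⇔ ((¬p1 ∧ ¬p2) ∨ ¬¬(p1 ∧ p2) ∨ ¬p3 ∨ ¬p4) ∧ ¬((p3 ∨ p4) ∧ ¬(p3 ∧ p4))   [De Morgan]
⇔ ((¬p1 ∧ ¬p2) ∨ (p1 ∧ p2) ∨ ¬p3 ∨ ¬p4) ∧ ¬((p3 ∨ p4) ∧ ¬(p3 ∧ p4))   [double negation]
⇔ ((¬p1 ∧ ¬p2) ∨ (p1 ∧ p2) ∨ ¬p3 ∨ ¬p4) ∧ (¬(p3 ∨ p4) ∨ ¬¬(p3 ∧ p4))   [De Morgan]
⇔ ((¬p1 ∧ ¬p2) ∨ (p1 ∧ p2) ∨ ¬p3 ∨ ¬p4) ∧ ((¬p3 ∧ ¬p4) ∨ ¬¬(p3 ∧ p4))   [De Morgan]
⇔ ((¬p1 ∧ ¬p2) ∨ (p1 ∧ p2) ∨ ¬p3 ∨ ¬p4) ∧ ((¬p3 ∧ ¬p4) ∨ (p3 ∧ p4))   [double negation]
⇔ (¬p1 ∨ p1 ∨ ¬p3 ∨ ¬p4) ∧ (¬p1 ∨ p2 ∨ ¬p3 ∨ ¬p4) ∧ (¬p2 ∨ p1 ∨ ¬p3 ∨ ¬p4) ∧ (¬p2 ∨ p2 ∨ ¬p3 ∨ ¬p4) ∧ (¬p3 ∨ p3) ∧ (¬p3 ∨ p4) ∧ (¬p4 ∨ p3) ∧ (¬p4 ∨ p4)   [distribute ∨ over ∧]
⇔ (¬p1 ∨ p2 ∨ ¬p3 ∨ ¬p4) ∧ (¬p2 ∨ p1 ∨ ¬p3 ∨ ¬p4) ∧ (¬p3 ∨ p4) ∧ (¬p4 ∨ p3)   [simplify]

(¬p1 ∨ p2 ∨ ¬p3 ∨ ¬p4) ∧ (¬p2 ∨ p1 ∨ ¬p3 ∨ ¬p4) ∧ (¬p3 ∨ p4) ∧ (¬p4 ∨ p3)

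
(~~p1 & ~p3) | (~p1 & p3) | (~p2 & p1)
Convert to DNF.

(~~p1 & ~p3) | (~p1 & p3) | (~p2 & p1)
≡ (p1 & ~p3) | (~p1 & p3) | (~p2 & p1)

(p1 & ~p3) | (~p1 & p3) | (~p2 & p1)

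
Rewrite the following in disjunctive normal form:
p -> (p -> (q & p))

p -> (p -> (q & p))
= ~p | (p -> (q & p))   (eliminate ->)
= ~p | ~p | (q & p)   (eliminate ->)
= ~p | (q & p)   (simplify)

~p | (q & p)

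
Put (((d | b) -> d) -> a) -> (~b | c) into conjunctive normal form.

(~b | d | c) & (~a | ~b | c)

(((d | b) -> d) -> a) -> (~b | c)
= ~(((d | b) -> d) -> a) | ~b | c   [eliminate ->]
= ~(~((d | b) -> d) | a) | ~b | c   [eliminate ->]
= ~(~(~(d | b) | d) | a) | ~b | c   [eliminate ->]
= (~~(~(d | b) | d) & ~a) | ~b | c   [De Morgan]
= ((~(d | b) | d) & ~a) | ~b | c   [double negation]
= (((~d & ~b) | d) & ~a) | ~b | c   [De Morgan]
= (~d | d | ~b | c) & (~b | d | ~b | c) & (~a | ~b | c)   [distribute | over &]
= (~b | d | c) & (~a | ~b | c)   [simplify]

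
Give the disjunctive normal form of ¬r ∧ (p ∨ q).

(¬r ∧ p) ∨ (¬r ∧ q)

¬r ∧ (p ∨ q)
≡ (¬r ∧ p) ∨ (¬r ∧ q)   [distribute ∧ over ∨]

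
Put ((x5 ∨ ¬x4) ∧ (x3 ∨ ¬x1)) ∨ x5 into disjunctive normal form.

((x5 ∨ ¬x4) ∧ (x3 ∨ ¬x1)) ∨ x5
⇔ (x5 ∧ x3) ∨ (x5 ∧ ¬x1) ∨ (¬x4 ∧ x3) ∨ (¬x4 ∧ ¬x1) ∨ x5   [distribute ∧ over ∨]
⇔ (¬x4 ∧ x3) ∨ (¬x4 ∧ ¬x1) ∨ x5   [simplify]

(¬x4 ∧ x3) ∨ (¬x4 ∧ ¬x1) ∨ x5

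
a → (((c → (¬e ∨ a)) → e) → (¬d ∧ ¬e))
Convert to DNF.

¬a ∨ ¬e

a → (((c → (¬e ∨ a)) → e) → (¬d ∧ ¬e))
= ¬a ∨ (((c → (¬e ∨ a)) → e) → (¬d ∧ ¬e))   [eliminate →]
= ¬a ∨ ¬((c → (¬e ∨ a)) → e) ∨ (¬d ∧ ¬e)   [eliminate →]
= ¬a ∨ ¬(¬(c → (¬e ∨ a)) ∨ e) ∨ (¬d ∧ ¬e)   [eliminate →]
= ¬a ∨ ¬(¬(¬c ∨ ¬e ∨ a) ∨ e) ∨ (¬d ∧ ¬e)   [eliminate →]
= ¬a ∨ (¬¬(¬c ∨ ¬e ∨ a) ∧ ¬e) ∨ (¬d ∧ ¬e)   [De Morgan]
= ¬a ∨ ((¬c ∨ ¬e ∨ a) ∧ ¬e) ∨ (¬d ∧ ¬e)   [double negation]
= ¬a ∨ (¬c ∧ ¬e) ∨ (¬e ∧ ¬e) ∨ (a ∧ ¬e) ∨ (¬d ∧ ¬e)   [distribute ∧ over ∨]
= ¬a ∨ ¬e   [simplify]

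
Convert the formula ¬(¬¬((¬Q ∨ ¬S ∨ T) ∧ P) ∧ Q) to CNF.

¬(¬¬((¬Q ∨ ¬S ∨ T) ∧ P) ∧ Q)
⇔ ¬¬¬((¬Q ∨ ¬S ∨ T) ∧ P) ∨ ¬Q
⇔ ¬((¬Q ∨ ¬S ∨ T) ∧ P) ∨ ¬Q
⇔ ¬(¬Q ∨ ¬S ∨ T) ∨ ¬P ∨ ¬Q
⇔ (¬¬Q ∧ ¬¬S ∧ ¬T) ∨ ¬P ∨ ¬Q
⇔ (Q ∧ ¬¬S ∧ ¬T) ∨ ¬P ∨ ¬Q
⇔ (Q ∧ S ∧ ¬T) ∨ ¬P ∨ ¬Q
⇔ (Q ∨ ¬P ∨ ¬Q) ∧ (S ∨ ¬P ∨ ¬Q) ∧ (¬T ∨ ¬P ∨ ¬Q)
⇔ (S ∨ ¬P ∨ ¬Q) ∧ (¬T ∨ ¬P ∨ ¬Q)

(S ∨ ¬P ∨ ¬Q) ∧ (¬T ∨ ¬P ∨ ¬Q)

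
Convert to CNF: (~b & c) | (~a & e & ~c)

(~b | ~a) & (~b | e) & (~b | ~c) & (c | ~a) & (c | e)

(~b & c) | (~a & e & ~c)
⇔ (~b | ~a) & (~b | e) & (~b | ~c) & (c | ~a) & (c | e) & (c | ~c)   (distribute | over &)
⇔ (~b | ~a) & (~b | e) & (~b | ~c) & (c | ~a) & (c | e)   (simplify)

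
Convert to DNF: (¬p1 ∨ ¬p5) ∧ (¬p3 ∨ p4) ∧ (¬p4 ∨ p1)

(¬p1 ∧ ¬p3 ∧ ¬p4) ∨ (¬p5 ∧ ¬p3 ∧ ¬p4) ∨ (¬p5 ∧ ¬p3 ∧ p1) ∨ (¬p5 ∧ p4 ∧ p1)

(¬p1 ∨ ¬p5) ∧ (¬p3 ∨ p4) ∧ (¬p4 ∨ p1)
= (¬p1 ∧ ¬p3 ∧ ¬p4) ∨ (¬p1 ∧ ¬p3 ∧ p1) ∨ (¬p1 ∧ p4 ∧ ¬p4) ∨ (¬p1 ∧ p4 ∧ p1) ∨ (¬p5 ∧ ¬p3 ∧ ¬p4) ∨ (¬p5 ∧ ¬p3 ∧ p1) ∨ (¬p5 ∧ p4 ∧ ¬p4) ∨ (¬p5 ∧ p4 ∧ p1)   [distribute ∧ over ∨]
= (¬p1 ∧ ¬p3 ∧ ¬p4) ∨ (¬p5 ∧ ¬p3 ∧ ¬p4) ∨ (¬p5 ∧ ¬p3 ∧ p1) ∨ (¬p5 ∧ p4 ∧ p1)   [simplify]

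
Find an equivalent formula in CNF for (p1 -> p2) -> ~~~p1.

~p2 | ~p1

(p1 -> p2) -> ~~~p1
= ~(p1 -> p2) | ~~~p1   [eliminate ->]
= ~(~p1 | p2) | ~~~p1   [eliminate ->]
= (~~p1 & ~p2) | ~~~p1   [De Morgan]
= (p1 & ~p2) | ~~~p1   [double negation]
= (p1 & ~p2) | ~p1   [double negation]
= (p1 | ~p1) & (~p2 | ~p1)   [distribute | over &]
= ~p2 | ~p1   [simplify]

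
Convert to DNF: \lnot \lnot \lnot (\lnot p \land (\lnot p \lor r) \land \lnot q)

\lnot \lnot \lnot (\lnot p \land (\lnot p \lor r) \land \lnot q)
≡ \lnot (\lnot p \land (\lnot p \lor r) \land \lnot q)   [double negation]
≡ \lnot \lnot p \lor \lnot (\lnot p \lor r) \lor \lnot \lnot q   [De Morgan]
≡ p \lor \lnot (\lnot p \lor r) \lor \lnot \lnot q   [double negation]
≡ p \lor \lnot \lnot p \land \lnot r \lor \lnot \lnot q   [De Morgan]
≡ p \lor p \land \lnot r \lor \lnot \lnot q   [double negation]
≡ p \lor p \land \lnot r \lor q   [double negation]
≡ p \lor q   [simplify]

p \lor q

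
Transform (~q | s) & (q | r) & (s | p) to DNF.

(~q | s) & (q | r) & (s | p)
⇔ (~q & q & s) | (~q & q & p) | (~q & r & s) | (~q & r & p) | (s & q & s) | (s & q & p) | (s & r & s) | (s & r & p)   — distribute & over |
⇔ (~q & r & p) | (s & q) | (s & r)   — simplify

(~q & r & p) | (s & q) | (s & r)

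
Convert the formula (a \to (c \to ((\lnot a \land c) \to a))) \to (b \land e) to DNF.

(a \to (c \to ((\lnot a \land c) \to a))) \to (b \land e)
≡ \lnot (a \to (c \to ((\lnot a \land c) \to a))) \lor (b \land e)   [eliminate \to]
≡ \lnot (\lnot a \lor (c \to ((\lnot a \land c) \to a))) \lor (b \land e)   [eliminate \to]
≡ \lnot (\lnot a \lor \lnot c \lor ((\lnot a \land c) \to a)) \lor (b \land e)   [eliminate \to]
≡ \lnot (\lnot a \lor \lnot c \lor \lnot (\lnot a \land c) \lor a) \lor (b \land e)   [eliminate \to]
≡ (\lnot \lnot a \land \lnot \lnot c \land \lnot \lnot (\lnot a \land c) \land \lnot a) \lor (b \land e)   [De Morgan]
≡ (a \land \lnot \lnot c \land \lnot \lnot (\lnot a \land c) \land \lnot a) \lor (b \land e)   [double negation]
≡ (a \land c \land \lnot \lnot (\lnot a \land c) \land \lnot a) \lor (b \land e)   [double negation]
≡ (a \land c \land \lnot a \land c \land \lnot a) \lor (b \land e)   [double negation]
≡ b \land e   [simplify]

b \land e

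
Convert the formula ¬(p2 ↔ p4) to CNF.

(p2 ∨ p4) ∧ (¬p4 ∨ ¬p2)

¬(p2 ↔ p4)
⇔ ¬((p2 → p4) ∧ (p4 → p2))   [eliminate ↔]
⇔ ¬((¬p2 ∨ p4) ∧ (p4 → p2))   [eliminate →]
⇔ ¬((¬p2 ∨ p4) ∧ (¬p4 ∨ p2))   [eliminate →]
⇔ ¬(¬p2 ∨ p4) ∨ ¬(¬p4 ∨ p2)   [De Morgan]
⇔ (¬¬p2 ∧ ¬p4) ∨ ¬(¬p4 ∨ p2)   [De Morgan]
⇔ (p2 ∧ ¬p4) ∨ ¬(¬p4 ∨ p2)   [double negation]
⇔ (p2 ∧ ¬p4) ∨ (¬¬p4 ∧ ¬p2)   [De Morgan]
⇔ (p2 ∧ ¬p4) ∨ (p4 ∧ ¬p2)   [double negation]
⇔ (p2 ∨ p4) ∧ (p2 ∨ ¬p2) ∧ (¬p4 ∨ p4) ∧ (¬p4 ∨ ¬p2)   [distribute ∨ over ∧]
⇔ (p2 ∨ p4) ∧ (¬p4 ∨ ¬p2)   [simplify]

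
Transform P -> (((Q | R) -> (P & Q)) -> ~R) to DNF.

~P | (R & ~Q) | ~R

P -> (((Q | R) -> (P & Q)) -> ~R)
≡ ~P | (((Q | R) -> (P & Q)) -> ~R)   [eliminate ->]
≡ ~P | ~((Q | R) -> (P & Q)) | ~R   [eliminate ->]
≡ ~P | ~(~(Q | R) | (P & Q)) | ~R   [eliminate ->]
≡ ~P | (~~(Q | R) & ~(P & Q)) | ~R   [De Morgan]
≡ ~P | ((Q | R) & ~(P & Q)) | ~R   [double negation]
≡ ~P | ((Q | R) & (~P | ~Q)) | ~R   [De Morgan]
≡ ~P | (Q & ~P) | (Q & ~Q) | (R & ~P) | (R & ~Q) | ~R   [distribute & over |]
≡ ~P | (R & ~Q) | ~R   [simplify]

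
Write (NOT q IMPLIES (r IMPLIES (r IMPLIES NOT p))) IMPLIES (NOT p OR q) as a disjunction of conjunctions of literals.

(NOT q IMPLIES (r IMPLIES (r IMPLIES NOT p))) IMPLIES (NOT p OR q)
≡ NOT (NOT q IMPLIES (r IMPLIES (r IMPLIES NOT p))) OR NOT p OR q   (eliminate IMPLIES)
≡ NOT (NOT NOT q OR (r IMPLIES (r IMPLIES NOT p))) OR NOT p OR q   (eliminate IMPLIES)
≡ NOT (NOT NOT q OR NOT r OR (r IMPLIES NOT p)) OR NOT p OR q   (eliminate IMPLIES)
≡ NOT (NOT NOT q OR NOT r OR NOT r OR NOT p) OR NOT p OR q   (eliminate IMPLIES)
≡ (NOT NOT NOT q AND NOT NOT r AND NOT NOT r AND NOT NOT p) OR NOT p OR q   (De Morgan)
≡ (NOT q AND NOT NOT r AND NOT NOT r AND NOT NOT p) OR NOT p OR q   (double negation)
≡ (NOT q AND r AND NOT NOT r AND NOT NOT p) OR NOT p OR q   (double negation)
≡ (NOT q AND r AND r AND NOT NOT p) OR NOT p OR q   (double negation)
≡ (NOT q AND r AND r AND p) OR NOT p OR q   (double negation)
≡ (NOT q AND r AND p) OR NOT p OR q   (simplify)

(NOT q AND r AND p) OR NOT p OR q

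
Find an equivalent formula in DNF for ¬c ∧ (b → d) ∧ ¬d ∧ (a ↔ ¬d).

¬c ∧ (b → d) ∧ ¬d ∧ (a ↔ ¬d)
≡ ¬c ∧ (¬b ∨ d) ∧ ¬d ∧ (a ↔ ¬d)   (eliminate →)
≡ ¬c ∧ (¬b ∨ d) ∧ ¬d ∧ (a → ¬d) ∧ (¬d → a)   (eliminate ↔)
≡ ¬c ∧ (¬b ∨ d) ∧ ¬d ∧ (¬a ∨ ¬d) ∧ (¬d → a)   (eliminate →)
≡ ¬c ∧ (¬b ∨ d) ∧ ¬d ∧ (¬a ∨ ¬d) ∧ (¬¬d ∨ a)   (eliminate →)
≡ ¬c ∧ (¬b ∨ d) ∧ ¬d ∧ (¬a ∨ ¬d) ∧ (d ∨ a)   (double negation)
≡ ¬c ∧ ¬b ∧ ¬d ∧ ¬a ∧ d ∨ ¬c ∧ ¬b ∧ ¬d ∧ ¬a ∧ a ∨ ¬c ∧ ¬b ∧ ¬d ∧ ¬d ∧ d ∨ ¬c ∧ ¬b ∧ ¬d ∧ ¬d ∧ a ∨ ¬c ∧ d ∧ ¬d ∧ ¬a ∧ d ∨ ¬c ∧ d ∧ ¬d ∧ ¬a ∧ a ∨ ¬c ∧ d ∧ ¬d ∧ ¬d ∧ d ∨ ¬c ∧ d ∧ ¬d ∧ ¬d ∧ a   (distribute ∧ over ∨)
≡ ¬c ∧ ¬b ∧ ¬d ∧ a   (simplify)

¬c ∧ ¬b ∧ ¬d ∧ a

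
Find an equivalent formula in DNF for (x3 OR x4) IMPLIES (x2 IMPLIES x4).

(x3 OR x4) IMPLIES (x2 IMPLIES x4)
≡ NOT (x3 OR x4) OR (x2 IMPLIES x4)   — eliminate IMPLIES
≡ NOT (x3 OR x4) OR NOT x2 OR x4   — eliminate IMPLIES
≡ (NOT x3 AND NOT x4) OR NOT x2 OR x4   — De Morgan

(NOT x3 AND NOT x4) OR NOT x2 OR x4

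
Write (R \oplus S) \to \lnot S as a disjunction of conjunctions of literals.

(S \land R) \lor \lnot S

(R \oplus S) \to \lnot S
= \lnot (R \oplus S) \lor \lnot S   [eliminate \to]
= \lnot ((R \land \lnot S) \lor (\lnot R \land S)) \lor \lnot S   [expand \oplus]
= (\lnot (R \land \lnot S) \land \lnot (\lnot R \land S)) \lor \lnot S   [De Morgan]
= ((\lnot R \lor \lnot \lnot S) \land \lnot (\lnot R \land S)) \lor \lnot S   [De Morgan]
= ((\lnot R \lor S) \land \lnot (\lnot R \land S)) \lor \lnot S   [double negation]
= ((\lnot R \lor S) \land (\lnot \lnot R \lor \lnot S)) \lor \lnot S   [De Morgan]
= ((\lnot R \lor S) \land (R \lor \lnot S)) \lor \lnot S   [double negation]
= (\lnot R \land R) \lor (\lnot R \land \lnot S) \lor (S \land R) \lor (S \land \lnot S) \lor \lnot S   [distribute \land over \lor]
= (S \land R) \lor \lnot S   [simplify]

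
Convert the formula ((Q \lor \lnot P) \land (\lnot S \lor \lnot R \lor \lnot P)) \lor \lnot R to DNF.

((Q \lor \lnot P) \land (\lnot S \lor \lnot R \lor \lnot P)) \lor \lnot R
≡ (Q \land \lnot S) \lor (Q \land \lnot R) \lor (Q \land \lnot P) \lor (\lnot P \land \lnot S) \lor (\lnot P \land \lnot R) \lor (\lnot P \land \lnot P) \lor \lnot R   [distribute \land over \lor]
≡ (Q \land \lnot S) \lor \lnot P \lor \lnot R   [simplify]

(Q \land \lnot S) \lor \lnot P \lor \lnot R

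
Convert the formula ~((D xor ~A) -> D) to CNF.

(D | ~A) & ~D

~((D xor ~A) -> D)
≡ ~(~(D xor ~A) | D)   (eliminate ->)
≡ ~(~((D | ~A) & ~(D & ~A)) | D)   (expand xor)
≡ ~~((D | ~A) & ~(D & ~A)) & ~D   (De Morgan)
≡ (D | ~A) & ~(D & ~A) & ~D   (double negation)
≡ (D | ~A) & (~D | ~~A) & ~D   (De Morgan)
≡ (D | ~A) & (~D | A) & ~D   (double negation)
≡ (D | ~A) & ~D   (simplify)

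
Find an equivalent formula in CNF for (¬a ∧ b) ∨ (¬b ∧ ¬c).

(¬a ∧ b) ∨ (¬b ∧ ¬c)
≡ (¬a ∨ ¬b) ∧ (¬a ∨ ¬c) ∧ (b ∨ ¬b) ∧ (b ∨ ¬c)   — distribute ∨ over ∧
≡ (¬a ∨ ¬b) ∧ (¬a ∨ ¬c) ∧ (b ∨ ¬c)   — simplify

(¬a ∨ ¬b) ∧ (¬a ∨ ¬c) ∧ (b ∨ ¬c)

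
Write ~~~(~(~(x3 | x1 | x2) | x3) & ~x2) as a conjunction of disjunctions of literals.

~~~(~(~(x3 | x1 | x2) | x3) & ~x2)
≡ ~(~(~(x3 | x1 | x2) | x3) & ~x2)   [double negation]
≡ ~~(~(x3 | x1 | x2) | x3) | ~~x2   [De Morgan]
≡ ~(x3 | x1 | x2) | x3 | ~~x2   [double negation]
≡ (~x3 & ~x1 & ~x2) | x3 | ~~x2   [De Morgan]
≡ (~x3 & ~x1 & ~x2) | x3 | x2   [double negation]
≡ (~x3 | x3 | x2) & (~x1 | x3 | x2) & (~x2 | x3 | x2)   [distribute | over &]
≡ ~x1 | x3 | x2   [simplify]

~x1 | x3 | x2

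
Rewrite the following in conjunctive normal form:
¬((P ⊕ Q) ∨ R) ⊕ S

¬((P ⊕ Q) ∨ R) ⊕ S
≡ (¬((P ⊕ Q) ∨ R) ∨ S) ∧ ¬(¬((P ⊕ Q) ∨ R) ∧ S)   — expand ⊕
≡ (¬(((P ∨ Q) ∧ ¬(P ∧ Q)) ∨ R) ∨ S) ∧ ¬(¬((P ⊕ Q) ∨ R) ∧ S)   — expand ⊕
≡ (¬(((P ∨ Q) ∧ ¬(P ∧ Q)) ∨ R) ∨ S) ∧ ¬(¬(((P ∨ Q) ∧ ¬(P ∧ Q)) ∨ R) ∧ S)   — expand ⊕
≡ ((¬((P ∨ Q) ∧ ¬(P ∧ Q)) ∧ ¬R) ∨ S) ∧ ¬(¬(((P ∨ Q) ∧ ¬(P ∧ Q)) ∨ R) ∧ S)   — De Morgan
≡ (((¬(P ∨ Q) ∨ ¬¬(P ∧ Q)) ∧ ¬R) ∨ S) ∧ ¬(¬(((P ∨ Q) ∧ ¬(P ∧ Q)) ∨ R) ∧ S)   — De Morgan
≡ ((((¬P ∧ ¬Q) ∨ ¬¬(P ∧ Q)) ∧ ¬R) ∨ S) ∧ ¬(¬(((P ∨ Q) ∧ ¬(P ∧ Q)) ∨ R) ∧ S)   — De Morgan
≡ ((((¬P ∧ ¬Q) ∨ (P ∧ Q)) ∧ ¬R) ∨ S) ∧ ¬(¬(((P ∨ Q) ∧ ¬(P ∧ Q)) ∨ R) ∧ S)   — double negation
≡ ((((¬P ∧ ¬Q) ∨ (P ∧ Q)) ∧ ¬R) ∨ S) ∧ (¬¬(((P ∨ Q) ∧ ¬(P ∧ Q)) ∨ R) ∨ ¬S)   — De Morgan
≡ ((((¬P ∧ ¬Q) ∨ (P ∧ Q)) ∧ ¬R) ∨ S) ∧ (((P ∨ Q) ∧ ¬(P ∧ Q)) ∨ R ∨ ¬S)   — double negation
≡ ((((¬P ∧ ¬Q) ∨ (P ∧ Q)) ∧ ¬R) ∨ S) ∧ (((P ∨ Q) ∧ (¬P ∨ ¬Q)) ∨ R ∨ ¬S)   — De Morgan
≡ (¬P ∨ P ∨ S) ∧ (¬P ∨ Q ∨ S) ∧ (¬Q ∨ P ∨ S) ∧ (¬Q ∨ Q ∨ S) ∧ (¬R ∨ S) ∧ (P ∨ Q ∨ R ∨ ¬S) ∧ (¬P ∨ ¬Q ∨ R ∨ ¬S)   — distribute ∨ over ∧
≡ (¬P ∨ Q ∨ S) ∧ (¬Q ∨ P ∨ S) ∧ (¬R ∨ S) ∧ (P ∨ Q ∨ R ∨ ¬S) ∧ (¬P ∨ ¬Q ∨ R ∨ ¬S)   — simplify

(¬P ∨ Q ∨ S) ∧ (¬Q ∨ P ∨ S) ∧ (¬R ∨ S) ∧ (P ∨ Q ∨ R ∨ ¬S) ∧ (¬P ∨ ¬Q ∨ R ∨ ¬S)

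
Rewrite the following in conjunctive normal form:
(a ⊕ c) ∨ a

(a ⊕ c) ∨ a
≡ ((a ∨ c) ∧ ¬(a ∧ c)) ∨ a   (expand ⊕)
≡ ((a ∨ c) ∧ (¬a ∨ ¬c)) ∨ a   (De Morgan)
≡ (a ∨ c ∨ a) ∧ (¬a ∨ ¬c ∨ a)   (distribute ∨ over ∧)
≡ a ∨ c   (simplify)

a ∨ c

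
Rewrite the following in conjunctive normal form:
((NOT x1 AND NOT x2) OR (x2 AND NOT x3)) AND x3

((NOT x1 AND NOT x2) OR (x2 AND NOT x3)) AND x3
⇔ (NOT x1 OR x2) AND (NOT x1 OR NOT x3) AND (NOT x2 OR x2) AND (NOT x2 OR NOT x3) AND x3   [distribute OR over AND]
⇔ (NOT x1 OR x2) AND (NOT x1 OR NOT x3) AND (NOT x2 OR NOT x3) AND x3   [simplify]

(NOT x1 OR x2) AND (NOT x1 OR NOT x3) AND (NOT x2 OR NOT x3) AND x3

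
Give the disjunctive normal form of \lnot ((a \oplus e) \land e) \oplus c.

\lnot ((a \oplus e) \land e) \oplus c
≡ (\lnot ((a \oplus e) \land e) \land \lnot c) \lor (\lnot \lnot ((a \oplus e) \land e) \land c)   — expand \oplus
≡ (\lnot (((a \land \lnot e) \lor (\lnot a \land e)) \land e) \land \lnot c) \lor (\lnot \lnot ((a \oplus e) \land e) \land c)   — expand \oplus
≡ (\lnot (((a \land \lnot e) \lor (\lnot a \land e)) \land e) \land \lnot c) \lor (\lnot \lnot (((a \land \lnot e) \lor (\lnot a \land e)) \land e) \land c)   — expand \oplus
≡ ((\lnot ((a \land \lnot e) \lor (\lnot a \land e)) \lor \lnot e) \land \lnot c) \lor (\lnot \lnot (((a \land \lnot e) \lor (\lnot a \land e)) \land e) \land c)   — De Morgan
≡ (((\lnot (a \land \lnot e) \land \lnot (\lnot a \land e)) \lor \lnot e) \land \lnot c) \lor (\lnot \lnot (((a \land \lnot e) \lor (\lnot a \land e)) \land e) \land c)   — De Morgan
≡ ((((\lnot a \lor \lnot \lnot e) \land \lnot (\lnot a \land e)) \lor \lnot e) \land \lnot c) \lor (\lnot \lnot (((a \land \lnot e) \lor (\lnot a \land e)) \land e) \land c)   — De Morgan
≡ ((((\lnot a \lor e) \land \lnot (\lnot a \land e)) \lor \lnot e) \land \lnot c) \lor (\lnot \lnot (((a \land \lnot e) \lor (\lnot a \land e)) \land e) \land c)   — double negation
≡ ((((\lnot a \lor e) \land (\lnot \lnot a \lor \lnot e)) \lor \lnot e) \land \lnot c) \lor (\lnot \lnot (((a \land \lnot e) \lor (\lnot a \land e)) \land e) \land c)   — De Morgan
≡ ((((\lnot a \lor e) \land (a \lor \lnot e)) \lor \lnot e) \land \lnot c) \lor (\lnot \lnot (((a \land \lnot e) \lor (\lnot a \land e)) \land e) \land c)   — double negation
≡ ((((\lnot a \lor e) \land (a \lor \lnot e)) \lor \lnot e) \land \lnot c) \lor (((a \land \lnot e) \lor (\lnot a \land e)) \land e \land c)   — double negation
≡ (\lnot a \land a \land \lnot c) \lor (\lnot a \land \lnot e \land \lnot c) \lor (e \land a \land \lnot c) \lor (e \land \lnot e \land \lnot c) \lor (\lnot e \land \lnot c) \lor (a \land \lnot e \land e \land c) \lor (\lnot a \land e \land e \land c)   — distribute \land over \lor
≡ (e \land a \land \lnot c) \lor (\lnot e \land \lnot c) \lor (\lnot a \land e \land c)   — simplify

(e \land a \land \lnot c) \lor (\lnot e \land \lnot c) \lor (\lnot a \land e \land c)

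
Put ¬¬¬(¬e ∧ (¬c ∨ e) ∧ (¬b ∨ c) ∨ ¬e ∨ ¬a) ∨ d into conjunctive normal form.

(e ∨ d) ∧ (a ∨ d)

¬¬¬(¬e ∧ (¬c ∨ e) ∧ (¬b ∨ c) ∨ ¬e ∨ ¬a) ∨ d
≡ ¬(¬e ∧ (¬c ∨ e) ∧ (¬b ∨ c) ∨ ¬e ∨ ¬a) ∨ d   (double negation)
≡ ¬(¬e ∧ (¬c ∨ e) ∧ (¬b ∨ c)) ∧ ¬¬e ∧ ¬¬a ∨ d   (De Morgan)
≡ (¬¬e ∨ ¬(¬c ∨ e) ∨ ¬(¬b ∨ c)) ∧ ¬¬e ∧ ¬¬a ∨ d   (De Morgan)
≡ (e ∨ ¬(¬c ∨ e) ∨ ¬(¬b ∨ c)) ∧ ¬¬e ∧ ¬¬a ∨ d   (double negation)
≡ (e ∨ ¬¬c ∧ ¬e ∨ ¬(¬b ∨ c)) ∧ ¬¬e ∧ ¬¬a ∨ d   (De Morgan)
≡ (e ∨ c ∧ ¬e ∨ ¬(¬b ∨ c)) ∧ ¬¬e ∧ ¬¬a ∨ d   (double negation)
≡ (e ∨ c ∧ ¬e ∨ ¬¬b ∧ ¬c) ∧ ¬¬e ∧ ¬¬a ∨ d   (De Morgan)
≡ (e ∨ c ∧ ¬e ∨ b ∧ ¬c) ∧ ¬¬e ∧ ¬¬a ∨ d   (double negation)
≡ (e ∨ c ∧ ¬e ∨ b ∧ ¬c) ∧ e ∧ ¬¬a ∨ d   (double negation)
≡ (e ∨ c ∧ ¬e ∨ b ∧ ¬c) ∧ e ∧ a ∨ d   (double negation)
≡ (e ∨ c ∨ b ∨ d) ∧ (e ∨ c ∨ ¬c ∨ d) ∧ (e ∨ ¬e ∨ b ∨ d) ∧ (e ∨ ¬e ∨ ¬c ∨ d) ∧ (e ∨ d) ∧ (a ∨ d)   (distribute ∨ over ∧)
≡ (e ∨ d) ∧ (a ∨ d)   (simplify)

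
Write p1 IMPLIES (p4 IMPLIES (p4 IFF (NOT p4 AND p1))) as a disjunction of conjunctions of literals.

p1 IMPLIES (p4 IMPLIES (p4 IFF (NOT p4 AND p1)))
≡ NOT p1 OR (p4 IMPLIES (p4 IFF (NOT p4 AND p1)))
≡ NOT p1 OR NOT p4 OR (p4 IFF (NOT p4 AND p1))
≡ NOT p1 OR NOT p4 OR ((p4 IMPLIES (NOT p4 AND p1)) AND ((NOT p4 AND p1) IMPLIES p4))
≡ NOT p1 OR NOT p4 OR ((NOT p4 OR (NOT p4 AND p1)) AND ((NOT p4 AND p1) IMPLIES p4))
≡ NOT p1 OR NOT p4 OR ((NOT p4 OR (NOT p4 AND p1)) AND (NOT (NOT p4 AND p1) OR p4))
≡ NOT p1 OR NOT p4 OR ((NOT p4 OR (NOT p4 AND p1)) AND (NOT NOT p4 OR NOT p1 OR p4))
≡ NOT p1 OR NOT p4 OR ((NOT p4 OR (NOT p4 AND p1)) AND (p4 OR NOT p1 OR p4))
≡ NOT p1 OR NOT p4 OR (NOT p4 AND p4) OR (NOT p4 AND NOT p1) OR (NOT p4 AND p4) OR (NOT p4 AND p1 AND p4) OR (NOT p4 AND p1 AND NOT p1) OR (NOT p4 AND p1 AND p4)
≡ NOT p1 OR NOT p4

NOT p1 OR NOT p4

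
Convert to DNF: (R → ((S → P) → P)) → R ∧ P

R ∧ ¬S ∧ ¬P ∨ R ∧ P

(R → ((S → P) → P)) → R ∧ P
≡ ¬(R → ((S → P) → P)) ∨ R ∧ P   [eliminate →]
≡ ¬(¬R ∨ ((S → P) → P)) ∨ R ∧ P   [eliminate →]
≡ ¬(¬R ∨ ¬(S → P) ∨ P) ∨ R ∧ P   [eliminate →]
≡ ¬(¬R ∨ ¬(¬S ∨ P) ∨ P) ∨ R ∧ P   [eliminate →]
≡ ¬¬R ∧ ¬¬(¬S ∨ P) ∧ ¬P ∨ R ∧ P   [De Morgan]
≡ R ∧ ¬¬(¬S ∨ P) ∧ ¬P ∨ R ∧ P   [double negation]
≡ R ∧ (¬S ∨ P) ∧ ¬P ∨ R ∧ P   [double negation]
≡ R ∧ ¬S ∧ ¬P ∨ R ∧ P ∧ ¬P ∨ R ∧ P   [distribute ∧ over ∨]
≡ R ∧ ¬S ∧ ¬P ∨ R ∧ P   [simplify]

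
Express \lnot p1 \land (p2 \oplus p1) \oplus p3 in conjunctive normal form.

\lnot p1 \land (p2 \oplus p1) \oplus p3
= (\lnot p1 \land (p2 \oplus p1) \lor p3) \land \lnot (\lnot p1 \land (p2 \oplus p1) \land p3)   [expand \oplus]
= (\lnot p1 \land (p2 \lor p1) \land \lnot (p2 \land p1) \lor p3) \land \lnot (\lnot p1 \land (p2 \oplus p1) \land p3)   [expand \oplus]
= (\lnot p1 \land (p2 \lor p1) \land \lnot (p2 \land p1) \lor p3) \land \lnot (\lnot p1 \land (p2 \lor p1) \land \lnot (p2 \land p1) \land p3)   [expand \oplus]
= (\lnot p1 \land (p2 \lor p1) \land (\lnot p2 \lor \lnot p1) \lor p3) \land \lnot (\lnot p1 \land (p2 \lor p1) \land \lnot (p2 \land p1) \land p3)   [De Morgan]
= (\lnot p1 \land (p2 \lor p1) \land (\lnot p2 \lor \lnot p1) \lor p3) \land (\lnot \lnot p1 \lor \lnot (p2 \lor p1) \lor \lnot \lnot (p2 \land p1) \lor \lnot p3)   [De Morgan]
= (\lnot p1 \land (p2 \lor p1) \land (\lnot p2 \lor \lnot p1) \lor p3) \land (p1 \lor \lnot (p2 \lor p1) \lor \lnot \lnot (p2 \land p1) \lor \lnot p3)   [double negation]
= (\lnot p1 \land (p2 \lor p1) \land (\lnot p2 \lor \lnot p1) \lor p3) \land (p1 \lor \lnot p2 \land \lnot p1 \lor \lnot \lnot (p2 \land p1) \lor \lnot p3)   [De Morgan]
= (\lnot p1 \land (p2 \lor p1) \land (\lnot p2 \lor \lnot p1) \lor p3) \land (p1 \lor \lnot p2 \land \lnot p1 \lor p2 \land p1 \lor \lnot p3)   [double negation]
= (\lnot p1 \lor p3) \land (p2 \lor p1 \lor p3) \land (\lnot p2 \lor \lnot p1 \lor p3) \land (p1 \lor \lnot p2 \lor p2 \lor \lnot p3) \land (p1 \lor \lnot p2 \lor p1 \lor \lnot p3) \land (p1 \lor \lnot p1 \lor p2 \lor \lnot p3) \land (p1 \lor \lnot p1 \lor p1 \lor \lnot p3)   [distribute \lor over \land]
= (\lnot p1 \lor p3) \land (p2 \lor p1 \lor p3) \land (p1 \lor \lnot p2 \lor \lnot p3)   [simplify]

(\lnot p1 \lor p3) \land (p2 \lor p1 \lor p3) \land (p1 \lor \lnot p2 \lor \lnot p3)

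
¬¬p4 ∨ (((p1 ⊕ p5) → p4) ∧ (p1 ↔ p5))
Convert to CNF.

¬¬p4 ∨ (((p1 ⊕ p5) → p4) ∧ (p1 ↔ p5))
≡ ¬¬p4 ∨ ((¬(p1 ⊕ p5) ∨ p4) ∧ (p1 ↔ p5))   (eliminate →)
≡ ¬¬p4 ∨ ((¬((p1 ∨ p5) ∧ ¬(p1 ∧ p5)) ∨ p4) ∧ (p1 ↔ p5))   (expand ⊕)
≡ ¬¬p4 ∨ ((¬((p1 ∨ p5) ∧ ¬(p1 ∧ p5)) ∨ p4) ∧ (p1 → p5) ∧ (p5 → p1))   (eliminate ↔)
≡ ¬¬p4 ∨ ((¬((p1 ∨ p5) ∧ ¬(p1 ∧ p5)) ∨ p4) ∧ (¬p1 ∨ p5) ∧ (p5 → p1))   (eliminate →)
≡ ¬¬p4 ∨ ((¬((p1 ∨ p5) ∧ ¬(p1 ∧ p5)) ∨ p4) ∧ (¬p1 ∨ p5) ∧ (¬p5 ∨ p1))   (eliminate →)
≡ p4 ∨ ((¬((p1 ∨ p5) ∧ ¬(p1 ∧ p5)) ∨ p4) ∧ (¬p1 ∨ p5) ∧ (¬p5 ∨ p1))   (double negation)
≡ p4 ∨ ((¬(p1 ∨ p5) ∨ ¬¬(p1 ∧ p5) ∨ p4) ∧ (¬p1 ∨ p5) ∧ (¬p5 ∨ p1))   (De Morgan)
≡ p4 ∨ (((¬p1 ∧ ¬p5) ∨ ¬¬(p1 ∧ p5) ∨ p4) ∧ (¬p1 ∨ p5) ∧ (¬p5 ∨ p1))   (De Morgan)
≡ p4 ∨ (((¬p1 ∧ ¬p5) ∨ (p1 ∧ p5) ∨ p4) ∧ (¬p1 ∨ p5) ∧ (¬p5 ∨ p1))   (double negation)
≡ (p4 ∨ ¬p1 ∨ p1 ∨ p4) ∧ (p4 ∨ ¬p1 ∨ p5 ∨ p4) ∧ (p4 ∨ ¬p5 ∨ p1 ∨ p4) ∧ (p4 ∨ ¬p5 ∨ p5 ∨ p4) ∧ (p4 ∨ ¬p1 ∨ p5) ∧ (p4 ∨ ¬p5 ∨ p1)   (distribute ∨ over ∧)
≡ (p4 ∨ ¬p1 ∨ p5) ∧ (p4 ∨ ¬p5 ∨ p1)   (simplify)

(p4 ∨ ¬p1 ∨ p5) ∧ (p4 ∨ ¬p5 ∨ p1)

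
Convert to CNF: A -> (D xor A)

A -> (D xor A)
⇔ ~A | (D xor A)
⇔ ~A | ((D | A) & ~(D & A))
⇔ ~A | ((D | A) & (~D | ~A))
⇔ (~A | D | A) & (~A | ~D | ~A)
⇔ ~A | ~D

~A | ~D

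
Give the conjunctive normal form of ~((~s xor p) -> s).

(s | ~p) & ~s

~((~s xor p) -> s)
≡ ~(~(~s xor p) | s)   (eliminate ->)
≡ ~(~((~s | p) & ~(~s & p)) | s)   (expand xor)
≡ ~~((~s | p) & ~(~s & p)) & ~s   (De Morgan)
≡ (~s | p) & ~(~s & p) & ~s   (double negation)
≡ (~s | p) & (~~s | ~p) & ~s   (De Morgan)
≡ (~s | p) & (s | ~p) & ~s   (double negation)
≡ (s | ~p) & ~s   (simplify)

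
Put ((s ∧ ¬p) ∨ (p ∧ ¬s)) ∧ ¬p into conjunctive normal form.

((s ∧ ¬p) ∨ (p ∧ ¬s)) ∧ ¬p
= (s ∨ p) ∧ (s ∨ ¬s) ∧ (¬p ∨ p) ∧ (¬p ∨ ¬s) ∧ ¬p   (distribute ∨ over ∧)
= (s ∨ p) ∧ ¬p   (simplify)

(s ∨ p) ∧ ¬p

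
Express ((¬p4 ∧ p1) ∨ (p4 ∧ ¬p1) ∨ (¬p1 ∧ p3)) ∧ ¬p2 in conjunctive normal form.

(¬p4 ∨ ¬p1) ∧ (p1 ∨ p4 ∨ p3) ∧ ¬p2

((¬p4 ∧ p1) ∨ (p4 ∧ ¬p1) ∨ (¬p1 ∧ p3)) ∧ ¬p2
≡ (¬p4 ∨ p4 ∨ ¬p1) ∧ (¬p4 ∨ p4 ∨ p3) ∧ (¬p4 ∨ ¬p1 ∨ ¬p1) ∧ (¬p4 ∨ ¬p1 ∨ p3) ∧ (p1 ∨ p4 ∨ ¬p1) ∧ (p1 ∨ p4 ∨ p3) ∧ (p1 ∨ ¬p1 ∨ ¬p1) ∧ (p1 ∨ ¬p1 ∨ p3) ∧ ¬p2   [distribute ∨ over ∧]
≡ (¬p4 ∨ ¬p1) ∧ (p1 ∨ p4 ∨ p3) ∧ ¬p2   [simplify]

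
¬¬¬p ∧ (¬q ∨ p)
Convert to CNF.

¬p ∧ (¬q ∨ p)

¬¬¬p ∧ (¬q ∨ p)
⇔ ¬p ∧ (¬q ∨ p)   (double negation)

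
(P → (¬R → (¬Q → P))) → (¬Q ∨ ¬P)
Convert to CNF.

(P → (¬R → (¬Q → P))) → (¬Q ∨ ¬P)
≡ ¬(P → (¬R → (¬Q → P))) ∨ ¬Q ∨ ¬P   — eliminate →
≡ ¬(¬P ∨ (¬R → (¬Q → P))) ∨ ¬Q ∨ ¬P   — eliminate →
≡ ¬(¬P ∨ ¬¬R ∨ (¬Q → P)) ∨ ¬Q ∨ ¬P   — eliminate →
≡ ¬(¬P ∨ ¬¬R ∨ ¬¬Q ∨ P) ∨ ¬Q ∨ ¬P   — eliminate →
≡ (¬¬P ∧ ¬¬¬R ∧ ¬¬¬Q ∧ ¬P) ∨ ¬Q ∨ ¬P   — De Morgan
≡ (P ∧ ¬¬¬R ∧ ¬¬¬Q ∧ ¬P) ∨ ¬Q ∨ ¬P   — double negation
≡ (P ∧ ¬R ∧ ¬¬¬Q ∧ ¬P) ∨ ¬Q ∨ ¬P   — double negation
≡ (P ∧ ¬R ∧ ¬Q ∧ ¬P) ∨ ¬Q ∨ ¬P   — double negation
≡ (P ∨ ¬Q ∨ ¬P) ∧ (¬R ∨ ¬Q ∨ ¬P) ∧ (¬Q ∨ ¬Q ∨ ¬P) ∧ (¬P ∨ ¬Q ∨ ¬P)   — distribute ∨ over ∧
≡ ¬Q ∨ ¬P   — simplify

¬Q ∨ ¬P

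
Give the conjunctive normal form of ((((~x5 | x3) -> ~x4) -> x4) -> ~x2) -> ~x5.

(x4 | ~x5) & (x2 | ~x5)

((((~x5 | x3) -> ~x4) -> x4) -> ~x2) -> ~x5
⇔ ~((((~x5 | x3) -> ~x4) -> x4) -> ~x2) | ~x5   — eliminate ->
⇔ ~(~(((~x5 | x3) -> ~x4) -> x4) | ~x2) | ~x5   — eliminate ->
⇔ ~(~(~((~x5 | x3) -> ~x4) | x4) | ~x2) | ~x5   — eliminate ->
⇔ ~(~(~(~(~x5 | x3) | ~x4) | x4) | ~x2) | ~x5   — eliminate ->
⇔ (~~(~(~(~x5 | x3) | ~x4) | x4) & ~~x2) | ~x5   — De Morgan
⇔ ((~(~(~x5 | x3) | ~x4) | x4) & ~~x2) | ~x5   — double negation
⇔ (((~~(~x5 | x3) & ~~x4) | x4) & ~~x2) | ~x5   — De Morgan
⇔ ((((~x5 | x3) & ~~x4) | x4) & ~~x2) | ~x5   — double negation
⇔ ((((~x5 | x3) & x4) | x4) & ~~x2) | ~x5   — double negation
⇔ ((((~x5 | x3) & x4) | x4) & x2) | ~x5   — double negation
⇔ (~x5 | x3 | x4 | ~x5) & (x4 | x4 | ~x5) & (x2 | ~x5)   — distribute | over &
⇔ (x4 | ~x5) & (x2 | ~x5)   — simplify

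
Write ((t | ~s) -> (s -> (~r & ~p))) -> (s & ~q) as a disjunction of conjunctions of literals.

(t & s & r) | (t & s & p) | (s & ~q)

((t | ~s) -> (s -> (~r & ~p))) -> (s & ~q)
≡ ~((t | ~s) -> (s -> (~r & ~p))) | (s & ~q)   (eliminate ->)
≡ ~(~(t | ~s) | (s -> (~r & ~p))) | (s & ~q)   (eliminate ->)
≡ ~(~(t | ~s) | ~s | (~r & ~p)) | (s & ~q)   (eliminate ->)
≡ (~~(t | ~s) & ~~s & ~(~r & ~p)) | (s & ~q)   (De Morgan)
≡ ((t | ~s) & ~~s & ~(~r & ~p)) | (s & ~q)   (double negation)
≡ ((t | ~s) & s & ~(~r & ~p)) | (s & ~q)   (double negation)
≡ ((t | ~s) & s & (~~r | ~~p)) | (s & ~q)   (De Morgan)
≡ ((t | ~s) & s & (r | ~~p)) | (s & ~q)   (double negation)
≡ ((t | ~s) & s & (r | p)) | (s & ~q)   (double negation)
≡ (t & s & r) | (t & s & p) | (~s & s & r) | (~s & s & p) | (s & ~q)   (distribute & over |)
≡ (t & s & r) | (t & s & p) | (s & ~q)   (simplify)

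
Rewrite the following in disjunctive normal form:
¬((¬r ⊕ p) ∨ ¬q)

¬((¬r ⊕ p) ∨ ¬q)
= ¬((¬r ∧ ¬p) ∨ (¬¬r ∧ p) ∨ ¬q)   — expand ⊕
= ¬(¬r ∧ ¬p) ∧ ¬(¬¬r ∧ p) ∧ ¬¬q   — De Morgan
= (¬¬r ∨ ¬¬p) ∧ ¬(¬¬r ∧ p) ∧ ¬¬q   — De Morgan
= (r ∨ ¬¬p) ∧ ¬(¬¬r ∧ p) ∧ ¬¬q   — double negation
= (r ∨ p) ∧ ¬(¬¬r ∧ p) ∧ ¬¬q   — double negation
= (r ∨ p) ∧ (¬¬¬r ∨ ¬p) ∧ ¬¬q   — De Morgan
= (r ∨ p) ∧ (¬r ∨ ¬p) ∧ ¬¬q   — double negation
= (r ∨ p) ∧ (¬r ∨ ¬p) ∧ q   — double negation
= (r ∧ ¬r ∧ q) ∨ (r ∧ ¬p ∧ q) ∨ (p ∧ ¬r ∧ q) ∨ (p ∧ ¬p ∧ q)   — distribute ∧ over ∨
= (r ∧ ¬p ∧ q) ∨ (p ∧ ¬r ∧ q)   — simplify

(r ∧ ¬p ∧ q) ∨ (p ∧ ¬r ∧ q)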